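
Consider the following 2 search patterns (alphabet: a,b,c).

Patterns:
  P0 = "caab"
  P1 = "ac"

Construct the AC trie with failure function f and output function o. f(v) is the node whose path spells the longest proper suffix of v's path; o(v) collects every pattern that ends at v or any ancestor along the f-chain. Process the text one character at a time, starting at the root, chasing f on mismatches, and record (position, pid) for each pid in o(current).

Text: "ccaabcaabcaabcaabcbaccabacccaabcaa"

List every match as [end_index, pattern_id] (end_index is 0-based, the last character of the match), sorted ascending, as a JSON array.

Build automaton:
Trie (insert patterns):
  0='ε' goto a→5 c→1
  1='c' goto a→2
  2='ca' goto a→3
  3='caa' goto b→4
  4='caab' goto ·  [P0 ends]
  5='a' goto c→6
  6='ac' goto ·  [P1 ends]

BFS fail/out derivation:
  fail(1) 'c': from fail(0)=0 chase 'c': 0 ⇒ 0;  out=∅∪out(0)=∅
  fail(5) 'a': from fail(0)=0 chase 'a': 0 ⇒ 0;  out=∅∪out(0)=∅
  fail(2) 'ca': from fail(1)=0 chase 'a': 0 ⇒ 5;  out=∅∪out(5)=∅
  fail(6) 'ac': from fail(5)=0 chase 'c': 0 ⇒ 1;  out={1}∪out(1)={1}
  fail(3) 'caa': from fail(2)=5 chase 'a': 5→0 ⇒ 5;  out=∅∪out(5)=∅
  fail(4) 'caab': from fail(3)=5 chase 'b': 5→0 ⇒ 0;  out={0}∪out(0)={0}

Run:
i=0 'c': node 0→1
i=1 'c': node 1→1 ·f
i=2 'a': node 1→2
i=3 'a': node 2→3
i=4 'b': node 3→4  → match P0@[1:4]
i=5 'c': node 4→1 ·f
i=6 'a': node 1→2
i=7 'a': node 2→3
i=8 'b': node 3→4  → match P0@[5:8]
i=9 'c': node 4→1 ·f
i=10 'a': node 1→2
i=11 'a': node 2→3
i=12 'b': node 3→4  → match P0@[9:12]
i=13 'c': node 4→1 ·f
i=14 'a': node 1→2
i=15 'a': node 2→3
i=16 'b': node 3→4  → match P0@[13:16]
i=17 'c': node 4→1 ·f
i=18 'b': node 1→0 ·f
i=19 'a': node 0→5
i=20 'c': node 5→6  → match P1@[19:20]
i=21 'c': node 6→1 ·f
i=22 'a': node 1→2
i=23 'b': node 2→0 ·f
i=24 'a': node 0→5
i=25 'c': node 5→6  → match P1@[24:25]
i=26 'c': node 6→1 ·f
i=27 'c': node 1→1 ·f
i=28 'a': node 1→2
i=29 'a': node 2→3
i=30 'b': node 3→4  → match P0@[27:30]
i=31 'c': node 4→1 ·f
i=32 'a': node 1→2
i=33 'a': node 2→3

Result: [[4,0],[8,0],[12,0],[16,0],[20,1],[25,1],[30,0]]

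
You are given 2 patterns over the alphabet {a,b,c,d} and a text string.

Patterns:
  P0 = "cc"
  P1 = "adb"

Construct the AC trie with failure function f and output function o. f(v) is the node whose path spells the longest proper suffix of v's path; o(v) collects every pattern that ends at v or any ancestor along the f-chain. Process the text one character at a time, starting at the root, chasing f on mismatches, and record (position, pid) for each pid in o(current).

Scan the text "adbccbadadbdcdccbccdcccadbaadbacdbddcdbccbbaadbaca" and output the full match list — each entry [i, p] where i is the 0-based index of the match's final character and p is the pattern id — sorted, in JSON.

Build automaton:
Trie (insert patterns):
  n0 'ε': a→3 c→1
  n1 'c': c→2
  n2 'cc': ·  [P0 ends]
  n3 'a': d→4
  n4 'ad': b→5
  n5 'adb': ·  [P1 ends]

BFS fail/out derivation:
  n1('c'): parent n0 fail=0; on 'c' 0 → fail=0;  out ∅∪∅=∅
  n3('a'): parent n0 fail=0; on 'a' 0 → fail=0;  out ∅∪∅=∅
  n2('cc'): parent n1 fail=0; on 'c' 0 → fail=1;  out {0}∪∅={0}
  n4('ad'): parent n3 fail=0; on 'd' 0 → fail=0;  out ∅∪∅=∅
  n5('adb'): parent n4 fail=0; on 'b' 0 → fail=0;  out {1}∪∅={1}

Text stream:
pos 0 'a': at 3
pos 1 'd': at 4
pos 2 'b': at 5  emit P1@[0:2]
pos 3 'c': at 1 (via fail)
pos 4 'c': at 2  emit P0@[3:4]
pos 5 'b': at 0 (via fail)
pos 6 'a': at 3
pos 7 'd': at 4
pos 8 'a': at 3 (via fail)
pos 9 'd': at 4
pos 10 'b': at 5  emit P1@[8:10]
pos 11 'd': at 0 (via fail)
pos 12 'c': at 1
pos 13 'd': at 0 (via fail)
pos 14 'c': at 1
pos 15 'c': at 2  emit P0@[14:15]
pos 16 'b': at 0 (via fail)
pos 17 'c': at 1
pos 18 'c': at 2  emit P0@[17:18]
pos 19 'd': at 0 (via fail)
pos 20 'c': at 1
pos 21 'c': at 2  emit P0@[20:21]
pos 22 'c': at 2 (via fail)  emit P0@[21:22]
pos 23 'a': at 3 (via fail)
pos 24 'd': at 4
pos 25 'b': at 5  emit P1@[23:25]
pos 26 'a': at 3 (via fail)
pos 27 'a': at 3 (via fail)
pos 28 'd': at 4
pos 29 'b': at 5  emit P1@[27:29]
pos 30 'a': at 3 (via fail)
pos 31 'c': at 1 (via fail)
pos 32 'd': at 0 (via fail)
pos 33 'b': at 0
pos 34 'd': at 0
pos 35 'd': at 0
pos 36 'c': at 1
pos 37 'd': at 0 (via fail)
pos 38 'b': at 0
pos 39 'c': at 1
pos 40 'c': at 2  emit P0@[39:40]
pos 41 'b': at 0 (via fail)
pos 42 'b': at 0
pos 43 'a': at 3
pos 44 'a': at 3 (via fail)
pos 45 'd': at 4
pos 46 'b': at 5  emit P1@[44:46]
pos 47 'a': at 3 (via fail)
pos 48 'c': at 1 (via fail)
pos 49 'a': at 3 (via fail)

Result: [[2,1],[4,0],[10,1],[15,0],[18,0],[21,0],[22,0],[25,1],[29,1],[40,0],[46,1]]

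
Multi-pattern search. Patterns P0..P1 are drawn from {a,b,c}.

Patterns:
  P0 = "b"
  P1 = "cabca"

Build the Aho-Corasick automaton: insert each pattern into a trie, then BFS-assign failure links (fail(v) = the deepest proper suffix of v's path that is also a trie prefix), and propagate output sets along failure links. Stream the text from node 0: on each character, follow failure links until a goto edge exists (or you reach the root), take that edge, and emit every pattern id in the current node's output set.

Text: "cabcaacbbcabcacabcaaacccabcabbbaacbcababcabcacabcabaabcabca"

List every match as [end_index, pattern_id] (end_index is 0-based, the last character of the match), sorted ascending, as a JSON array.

Construct AC machine:
Trie (insert patterns):
  0='ε' goto b→1 c→2
  1='b' goto ·  [P0 ends]
  2='c' goto a→3
  3='ca' goto b→4
  4='cab' goto c→5
  5='cabc' goto a→6
  6='cabca' goto ·  [P1 ends]

BFS fail/out derivation:
  n1('b'): parent n0 fail=0; on 'b' 0 → fail=0;  out {0}∪∅={0}
  n2('c'): parent n0 fail=0; on 'c' 0 → fail=0;  out ∅∪∅=∅
  n3('ca'): parent n2 fail=0; on 'a' 0 → fail=0;  out ∅∪∅=∅
  n4('cab'): parent n3 fail=0; on 'b' 0 → fail=1;  out ∅∪{0}={0}
  n5('cabc'): parent n4 fail=1; on 'c' 1→0 → fail=2;  out ∅∪∅=∅
  n6('cabca'): parent n5 fail=2; on 'a' 2 → fail=3;  out {1}∪∅={1}

Run:
[0] read 'c'  n0⇒n2
[1] read 'a'  n2⇒n3
[2] read 'b'  n3⇒n4  ** P0@[2:2]
[3] read 'c'  n4⇒n5
[4] read 'a'  n5⇒n6  ** P1@[0:4]
[5] read 'a'  n6⇒n0 (via fail)
[6] read 'c'  n0⇒n2
[7] read 'b'  n2⇒n1 (via fail)  ** P0@[7:7]
[8] read 'b'  n1⇒n1 (via fail)  ** P0@[8:8]
[9] read 'c'  n1⇒n2 (via fail)
[10] read 'a'  n2⇒n3
[11] read 'b'  n3⇒n4  ** P0@[11:11]
[12] read 'c'  n4⇒n5
[13] read 'a'  n5⇒n6  ** P1@[9:13]
[14] read 'c'  n6⇒n2 (via fail)
[15] read 'a'  n2⇒n3
[16] read 'b'  n3⇒n4  ** P0@[16:16]
[17] read 'c'  n4⇒n5
[18] read 'a'  n5⇒n6  ** P1@[14:18]
[19] read 'a'  n6⇒n0 (via fail)
[20] read 'a'  n0⇒n0
[21] read 'c'  n0⇒n2
[22] read 'c'  n2⇒n2 (via fail)
[23] read 'c'  n2⇒n2 (via fail)
[24] read 'a'  n2⇒n3
[25] read 'b'  n3⇒n4  ** P0@[25:25]
[26] read 'c'  n4⇒n5
[27] read 'a'  n5⇒n6  ** P1@[23:27]
[28] read 'b'  n6⇒n4 (via fail)  ** P0@[28:28]
[29] read 'b'  n4⇒n1 (via fail)  ** P0@[29:29]
[30] read 'b'  n1⇒n1 (via fail)  ** P0@[30:30]
[31] read 'a'  n1⇒n0 (via fail)
[32] read 'a'  n0⇒n0
[33] read 'c'  n0⇒n2
[34] read 'b'  n2⇒n1 (via fail)  ** P0@[34:34]
[35] read 'c'  n1⇒n2 (via fail)
[36] read 'a'  n2⇒n3
[37] read 'b'  n3⇒n4  ** P0@[37:37]
[38] read 'a'  n4⇒n0 (via fail)
[39] read 'b'  n0⇒n1  ** P0@[39:39]
[40] read 'c'  n1⇒n2 (via fail)
[41] read 'a'  n2⇒n3
[42] read 'b'  n3⇒n4  ** P0@[42:42]
[43] read 'c'  n4⇒n5
[44] read 'a'  n5⇒n6  ** P1@[40:44]
[45] read 'c'  n6⇒n2 (via fail)
[46] read 'a'  n2⇒n3
[47] read 'b'  n3⇒n4  ** P0@[47:47]
[48] read 'c'  n4⇒n5
[49] read 'a'  n5⇒n6  ** P1@[45:49]
[50] read 'b'  n6⇒n4 (via fail)  ** P0@[50:50]
[51] read 'a'  n4⇒n0 (via fail)
[52] read 'a'  n0⇒n0
[53] read 'b'  n0⇒n1  ** P0@[53:53]
[54] read 'c'  n1⇒n2 (via fail)
[55] read 'a'  n2⇒n3
[56] read 'b'  n3⇒n4  ** P0@[56:56]
[57] read 'c'  n4⇒n5
[58] read 'a'  n5⇒n6  ** P1@[54:58]

Matches: [[2,0],[4,1],[7,0],[8,0],[11,0],[13,1],[16,0],[18,1],[25,0],[27,1],[28,0],[29,0],[30,0],[34,0],[37,0],[39,0],[42,0],[44,1],[47,0],[49,1],[50,0],[53,0],[56,0],[58,1]]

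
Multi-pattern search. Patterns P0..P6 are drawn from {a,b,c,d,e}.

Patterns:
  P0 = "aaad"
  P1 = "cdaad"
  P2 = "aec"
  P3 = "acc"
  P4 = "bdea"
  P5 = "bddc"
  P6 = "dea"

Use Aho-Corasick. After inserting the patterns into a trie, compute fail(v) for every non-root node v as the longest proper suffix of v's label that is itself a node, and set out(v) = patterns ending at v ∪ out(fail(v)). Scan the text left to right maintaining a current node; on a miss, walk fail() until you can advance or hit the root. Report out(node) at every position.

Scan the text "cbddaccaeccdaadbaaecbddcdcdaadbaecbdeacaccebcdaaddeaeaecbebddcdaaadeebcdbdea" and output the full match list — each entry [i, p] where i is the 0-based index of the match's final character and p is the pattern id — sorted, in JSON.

Build:
Trie (insert patterns):
  0='ε' goto a→1 b→14 c→5 d→20
  1='a' goto a→2 c→12 e→10
  2='aa' goto a→3
  3='aaa' goto d→4
  4='aaad' goto ·  [P0 ends]
  5='c' goto d→6
  6='cd' goto a→7
  7='cda' goto a→8
  8='cdaa' goto d→9
  9='cdaad' goto ·  [P1 ends]
  10='ae' goto c→11
  11='aec' goto ·  [P2 ends]
  12='ac' goto c→13
  13='acc' goto ·  [P3 ends]
  14='b' goto d→15
  15='bd' goto d→18 e→16
  16='bde' goto a→17
  17='bdea' goto ·  [P4 ends]
  18='bdd' goto c→19
  19='bddc' goto ·  [P5 ends]
  20='d' goto e→21
  21='de' goto a→22
  22='dea' goto ·  [P6 ends]

BFS fail/out derivation:
  n1('a'): parent n0 fail=0; on 'a' 0 → fail=0;  out ∅∪∅=∅
  n5('c'): parent n0 fail=0; on 'c' 0 → fail=0;  out ∅∪∅=∅
  n14('b'): parent n0 fail=0; on 'b' 0 → fail=0;  out ∅∪∅=∅
  n20('d'): parent n0 fail=0; on 'd' 0 → fail=0;  out ∅∪∅=∅
  n2('aa'): parent n1 fail=0; on 'a' 0 → fail=1;  out ∅∪∅=∅
  n6('cd'): parent n5 fail=0; on 'd' 0 → fail=20;  out ∅∪∅=∅
  n10('ae'): parent n1 fail=0; on 'e' 0 → fail=0;  out ∅∪∅=∅
  n12('ac'): parent n1 fail=0; on 'c' 0 → fail=5;  out ∅∪∅=∅
  n15('bd'): parent n14 fail=0; on 'd' 0 → fail=20;  out ∅∪∅=∅
  n21('de'): parent n20 fail=0; on 'e' 0 → fail=0;  out ∅∪∅=∅
  n3('aaa'): parent n2 fail=1; on 'a' 1 → fail=2;  out ∅∪∅=∅
  n7('cda'): parent n6 fail=20; on 'a' 20→0 → fail=1;  out ∅∪∅=∅
  n11('aec'): parent n10 fail=0; on 'c' 0 → fail=5;  out {2}∪∅={2}
  n13('acc'): parent n12 fail=5; on 'c' 5→0 → fail=5;  out {3}∪∅={3}
  n16('bde'): parent n15 fail=20; on 'e' 20 → fail=21;  out ∅∪∅=∅
  n18('bdd'): parent n15 fail=20; on 'd' 20→0 → fail=20;  out ∅∪∅=∅
  n22('dea'): parent n21 fail=0; on 'a' 0 → fail=1;  out {6}∪∅={6}
  n4('aaad'): parent n3 fail=2; on 'd' 2→1→0 → fail=20;  out {0}∪∅={0}
  n8('cdaa'): parent n7 fail=1; on 'a' 1 → fail=2;  out ∅∪∅=∅
  n17('bdea'): parent n16 fail=21; on 'a' 21 → fail=22;  out {4}∪{6}={4,6}
  n19('bddc'): parent n18 fail=20; on 'c' 20→0 → fail=5;  out {5}∪∅={5}
  n9('cdaad'): parent n8 fail=2; on 'd' 2→1→0 → fail=20;  out {1}∪∅={1}

Run:
pos 0 'c': at 5
pos 1 'b': at 14 (fail-walked)
pos 2 'd': at 15
pos 3 'd': at 18
pos 4 'a': at 1 (fail-walked)
pos 5 'c': at 12
pos 6 'c': at 13  ** P3@[4:6]
pos 7 'a': at 1 (fail-walked)
pos 8 'e': at 10
pos 9 'c': at 11  ** P2@[7:9]
pos 10 'c': at 5 (fail-walked)
pos 11 'd': at 6
pos 12 'a': at 7
pos 13 'a': at 8
pos 14 'd': at 9  ** P1@[10:14]
pos 15 'b': at 14 (fail-walked)
pos 16 'a': at 1 (fail-walked)
pos 17 'a': at 2
pos 18 'e': at 10 (fail-walked)
pos 19 'c': at 11  ** P2@[17:19]
pos 20 'b': at 14 (fail-walked)
pos 21 'd': at 15
pos 22 'd': at 18
pos 23 'c': at 19  ** P5@[20:23]
pos 24 'd': at 6 (fail-walked)
pos 25 'c': at 5 (fail-walked)
pos 26 'd': at 6
pos 27 'a': at 7
pos 28 'a': at 8
pos 29 'd': at 9  ** P1@[25:29]
pos 30 'b': at 14 (fail-walked)
pos 31 'a': at 1 (fail-walked)
pos 32 'e': at 10
pos 33 'c': at 11  ** P2@[31:33]
pos 34 'b': at 14 (fail-walked)
pos 35 'd': at 15
pos 36 'e': at 16
pos 37 'a': at 17  ** P4@[34:37],P6@[35:37]
pos 38 'c': at 12 (fail-walked)
pos 39 'a': at 1 (fail-walked)
pos 40 'c': at 12
pos 41 'c': at 13  ** P3@[39:41]
pos 42 'e': at 0 (fail-walked)
pos 43 'b': at 14
pos 44 'c': at 5 (fail-walked)
pos 45 'd': at 6
pos 46 'a': at 7
pos 47 'a': at 8
pos 48 'd': at 9  ** P1@[44:48]
pos 49 'd': at 20 (fail-walked)
pos 50 'e': at 21
pos 51 'a': at 22  ** P6@[49:51]
pos 52 'e': at 10 (fail-walked)
pos 53 'a': at 1 (fail-walked)
pos 54 'e': at 10
pos 55 'c': at 11  ** P2@[53:55]
pos 56 'b': at 14 (fail-walked)
pos 57 'e': at 0 (fail-walked)
pos 58 'b': at 14
pos 59 'd': at 15
pos 60 'd': at 18
pos 61 'c': at 19  ** P5@[58:61]
pos 62 'd': at 6 (fail-walked)
pos 63 'a': at 7
pos 64 'a': at 8
pos 65 'a': at 3 (fail-walked)
pos 66 'd': at 4  ** P0@[63:66]
pos 67 'e': at 21 (fail-walked)
pos 68 'e': at 0 (fail-walked)
pos 69 'b': at 14
pos 70 'c': at 5 (fail-walked)
pos 71 'd': at 6
pos 72 'b': at 14 (fail-walked)
pos 73 'd': at 15
pos 74 'e': at 16
pos 75 'a': at 17  ** P4@[72:75],P6@[73:75]

All matches (sorted): [[6,3],[9,2],[14,1],[19,2],[23,5],[29,1],[33,2],[37,4],[37,6],[41,3],[48,1],[51,6],[55,2],[61,5],[66,0],[75,4],[75,6]]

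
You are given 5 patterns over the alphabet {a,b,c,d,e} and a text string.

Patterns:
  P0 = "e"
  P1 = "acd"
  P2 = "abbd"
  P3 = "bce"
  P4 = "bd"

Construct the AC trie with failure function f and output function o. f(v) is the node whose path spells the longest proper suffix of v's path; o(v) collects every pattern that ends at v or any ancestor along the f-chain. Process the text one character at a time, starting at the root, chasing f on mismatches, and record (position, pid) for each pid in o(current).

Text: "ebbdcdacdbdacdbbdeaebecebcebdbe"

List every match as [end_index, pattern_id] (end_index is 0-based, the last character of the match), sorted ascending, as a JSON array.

Build automaton:
Trie (insert patterns):
  0='ε' goto a→2 b→8 e→1
  1='e' goto ·  [P0 ends]
  2='a' goto b→5 c→3
  3='ac' goto d→4
  4='acd' goto ·  [P1 ends]
  5='ab' goto b→6
  6='abb' goto d→7
  7='abbd' goto ·  [P2 ends]
  8='b' goto c→9 d→11
  9='bc' goto e→10
  10='bce' goto ·  [P3 ends]
  11='bd' goto ·  [P4 ends]

Failure links (BFS by depth):
  fail(1) 'e': from fail(0)=0 chase 'e': 0 ⇒ 0;  out={0}∪out(0)={0}
  fail(2) 'a': from fail(0)=0 chase 'a': 0 ⇒ 0;  out=∅∪out(0)=∅
  fail(8) 'b': from fail(0)=0 chase 'b': 0 ⇒ 0;  out=∅∪out(0)=∅
  fail(3) 'ac': from fail(2)=0 chase 'c': 0 ⇒ 0;  out=∅∪out(0)=∅
  fail(5) 'ab': from fail(2)=0 chase 'b': 0 ⇒ 8;  out=∅∪out(8)=∅
  fail(9) 'bc': from fail(8)=0 chase 'c': 0 ⇒ 0;  out=∅∪out(0)=∅
  fail(11) 'bd': from fail(8)=0 chase 'd': 0 ⇒ 0;  out={4}∪out(0)={4}
  fail(4) 'acd': from fail(3)=0 chase 'd': 0 ⇒ 0;  out={1}∪out(0)={1}
  fail(6) 'abb': from fail(5)=8 chase 'b': 8→0 ⇒ 8;  out=∅∪out(8)=∅
  fail(10) 'bce': from fail(9)=0 chase 'e': 0 ⇒ 1;  out={3}∪out(1)={0,3}
  fail(7) 'abbd': from fail(6)=8 chase 'd': 8 ⇒ 11;  out={2}∪out(11)={2,4}

Text stream:
i=0 'e': node 0→1  ** P0@[0:0]
i=1 'b': node 1→8 (fail-walked)
i=2 'b': node 8→8 (fail-walked)
i=3 'd': node 8→11  ** P4@[2:3]
i=4 'c': node 11→0 (fail-walked)
i=5 'd': node 0→0
i=6 'a': node 0→2
i=7 'c': node 2→3
i=8 'd': node 3→4  ** P1@[6:8]
i=9 'b': node 4→8 (fail-walked)
i=10 'd': node 8→11  ** P4@[9:10]
i=11 'a': node 11→2 (fail-walked)
i=12 'c': node 2→3
i=13 'd': node 3→4  ** P1@[11:13]
i=14 'b': node 4→8 (fail-walked)
i=15 'b': node 8→8 (fail-walked)
i=16 'd': node 8→11  ** P4@[15:16]
i=17 'e': node 11→1 (fail-walked)  ** P0@[17:17]
i=18 'a': node 1→2 (fail-walked)
i=19 'e': node 2→1 (fail-walked)  ** P0@[19:19]
i=20 'b': node 1→8 (fail-walked)
i=21 'e': node 8→1 (fail-walked)  ** P0@[21:21]
i=22 'c': node 1→0 (fail-walked)
i=23 'e': node 0→1  ** P0@[23:23]
i=24 'b': node 1→8 (fail-walked)
i=25 'c': node 8→9
i=26 'e': node 9→10  ** P0@[26:26],P3@[24:26]
i=27 'b': node 10→8 (fail-walked)
i=28 'd': node 8→11  ** P4@[27:28]
i=29 'b': node 11→8 (fail-walked)
i=30 'e': node 8→1 (fail-walked)  ** P0@[30:30]

Result: [[0,0],[3,4],[8,1],[10,4],[13,1],[16,4],[17,0],[19,0],[21,0],[23,0],[26,0],[26,3],[28,4],[30,0]]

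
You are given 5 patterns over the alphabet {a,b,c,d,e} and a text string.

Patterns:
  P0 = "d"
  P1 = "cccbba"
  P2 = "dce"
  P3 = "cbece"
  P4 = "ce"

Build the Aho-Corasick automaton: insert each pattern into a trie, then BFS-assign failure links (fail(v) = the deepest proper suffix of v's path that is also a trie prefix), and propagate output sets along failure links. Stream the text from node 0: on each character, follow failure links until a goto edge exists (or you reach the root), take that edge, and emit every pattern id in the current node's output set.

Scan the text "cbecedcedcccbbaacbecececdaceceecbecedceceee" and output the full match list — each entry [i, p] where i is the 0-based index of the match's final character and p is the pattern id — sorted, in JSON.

Construct AC machine:
Trie (insert patterns):
  n0 'ε': c→2 d→1
  n1 'd': c→8  [P0 ends]
  n2 'c': b→10 c→3 e→14
  n3 'cc': c→4
  n4 'ccc': b→5
  n5 'cccb': b→6
  n6 'cccbb': a→7
  n7 'cccbba': ·  [P1 ends]
  n8 'dc': e→9
  n9 'dce': ·  [P2 ends]
  n10 'cb': e→11
  n11 'cbe': c→12
  n12 'cbec': e→13
  n13 'cbece': ·  [P3 ends]
  n14 'ce': ·  [P4 ends]

BFS fail/out derivation:
  fail(1) 'd': from fail(0)=0 chase 'd': 0 ⇒ 0;  out={0}∪out(0)={0}
  fail(2) 'c': from fail(0)=0 chase 'c': 0 ⇒ 0;  out=∅∪out(0)=∅
  fail(3) 'cc': from fail(2)=0 chase 'c': 0 ⇒ 2;  out=∅∪out(2)=∅
  fail(8) 'dc': from fail(1)=0 chase 'c': 0 ⇒ 2;  out=∅∪out(2)=∅
  fail(10) 'cb': from fail(2)=0 chase 'b': 0 ⇒ 0;  out=∅∪out(0)=∅
  fail(14) 'ce': from fail(2)=0 chase 'e': 0 ⇒ 0;  out={4}∪out(0)={4}
  fail(4) 'ccc': from fail(3)=2 chase 'c': 2 ⇒ 3;  out=∅∪out(3)=∅
  fail(9) 'dce': from fail(8)=2 chase 'e': 2 ⇒ 14;  out={2}∪out(14)={2,4}
  fail(11) 'cbe': from fail(10)=0 chase 'e': 0 ⇒ 0;  out=∅∪out(0)=∅
  fail(5) 'cccb': from fail(4)=3 chase 'b': 3→2 ⇒ 10;  out=∅∪out(10)=∅
  fail(12) 'cbec': from fail(11)=0 chase 'c': 0 ⇒ 2;  out=∅∪out(2)=∅
  fail(6) 'cccbb': from fail(5)=10 chase 'b': 10→0 ⇒ 0;  out=∅∪out(0)=∅
  fail(13) 'cbece': from fail(12)=2 chase 'e': 2 ⇒ 14;  out={3}∪out(14)={3,4}
  fail(7) 'cccbba': from fail(6)=0 chase 'a': 0 ⇒ 0;  out={1}∪out(0)={1}

Run:
[0] read 'c'  n0⇒n2
[1] read 'b'  n2⇒n10
[2] read 'e'  n10⇒n11
[3] read 'c'  n11⇒n12
[4] read 'e'  n12⇒n13  → match P3@[0:4],P4@[3:4]
[5] read 'd'  n13⇒n1 (fail-walked)  → match P0@[5:5]
[6] read 'c'  n1⇒n8
[7] read 'e'  n8⇒n9  → match P2@[5:7],P4@[6:7]
[8] read 'd'  n9⇒n1 (fail-walked)  → match P0@[8:8]
[9] read 'c'  n1⇒n8
[10] read 'c'  n8⇒n3 (fail-walked)
[11] read 'c'  n3⇒n4
[12] read 'b'  n4⇒n5
[13] read 'b'  n5⇒n6
[14] read 'a'  n6⇒n7  → match P1@[9:14]
[15] read 'a'  n7⇒n0 (fail-walked)
[16] read 'c'  n0⇒n2
[17] read 'b'  n2⇒n10
[18] read 'e'  n10⇒n11
[19] read 'c'  n11⇒n12
[20] read 'e'  n12⇒n13  → match P3@[16:20],P4@[19:20]
[21] read 'c'  n13⇒n2 (fail-walked)
[22] read 'e'  n2⇒n14  → match P4@[21:22]
[23] read 'c'  n14⇒n2 (fail-walked)
[24] read 'd'  n2⇒n1 (fail-walked)  → match P0@[24:24]
[25] read 'a'  n1⇒n0 (fail-walked)
[26] read 'c'  n0⇒n2
[27] read 'e'  n2⇒n14  → match P4@[26:27]
[28] read 'c'  n14⇒n2 (fail-walked)
[29] read 'e'  n2⇒n14  → match P4@[28:29]
[30] read 'e'  n14⇒n0 (fail-walked)
[31] read 'c'  n0⇒n2
[32] read 'b'  n2⇒n10
[33] read 'e'  n10⇒n11
[34] read 'c'  n11⇒n12
[35] read 'e'  n12⇒n13  → match P3@[31:35],P4@[34:35]
[36] read 'd'  n13⇒n1 (fail-walked)  → match P0@[36:36]
[37] read 'c'  n1⇒n8
[38] read 'e'  n8⇒n9  → match P2@[36:38],P4@[37:38]
[39] read 'c'  n9⇒n2 (fail-walked)
[40] read 'e'  n2⇒n14  → match P4@[39:40]
[41] read 'e'  n14⇒n0 (fail-walked)
[42] read 'e'  n0⇒n0

Matches: [[4,3],[4,4],[5,0],[7,2],[7,4],[8,0],[14,1],[20,3],[20,4],[22,4],[24,0],[27,4],[29,4],[35,3],[35,4],[36,0],[38,2],[38,4],[40,4]]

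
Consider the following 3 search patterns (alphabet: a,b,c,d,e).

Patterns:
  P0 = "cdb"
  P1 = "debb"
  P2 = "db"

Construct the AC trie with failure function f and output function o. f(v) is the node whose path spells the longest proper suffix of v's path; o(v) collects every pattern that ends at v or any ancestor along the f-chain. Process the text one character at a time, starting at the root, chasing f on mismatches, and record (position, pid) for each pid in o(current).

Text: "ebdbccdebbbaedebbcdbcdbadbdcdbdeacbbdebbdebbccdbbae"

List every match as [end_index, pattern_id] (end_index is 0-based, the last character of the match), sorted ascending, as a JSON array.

Build automaton:
Trie nodes:
  0='ε' goto c→1 d→4
  1='c' goto d→2
  2='cd' goto b→3
  3='cdb' goto ·  ←P0
  4='d' goto b→8 e→5
  5='de' goto b→6
  6='deb' goto b→7
  7='debb' goto ·  ←P1
  8='db' goto ·  ←P2

BFS fail/out derivation:
  n1('c'): parent n0 fail=0; on 'c' 0 → fail=0;  out ∅∪∅=∅
  n4('d'): parent n0 fail=0; on 'd' 0 → fail=0;  out ∅∪∅=∅
  n2('cd'): parent n1 fail=0; on 'd' 0 → fail=4;  out ∅∪∅=∅
  n5('de'): parent n4 fail=0; on 'e' 0 → fail=0;  out ∅∪∅=∅
  n8('db'): parent n4 fail=0; on 'b' 0 → fail=0;  out {2}∪∅={2}
  n3('cdb'): parent n2 fail=4; on 'b' 4 → fail=8;  out {0}∪{2}={0,2}
  n6('deb'): parent n5 fail=0; on 'b' 0 → fail=0;  out ∅∪∅=∅
  n7('debb'): parent n6 fail=0; on 'b' 0 → fail=0;  out {1}∪∅={1}

Text stream:
i=0 'e': node 0→0
i=1 'b': node 0→0
i=2 'd': node 0→4
i=3 'b': node 4→8  emit P2@[2:3]
i=4 'c': node 8→1 (fail-walked)
i=5 'c': node 1→1 (fail-walked)
i=6 'd': node 1→2
i=7 'e': node 2→5 (fail-walked)
i=8 'b': node 5→6
i=9 'b': node 6→7  emit P1@[6:9]
i=10 'b': node 7→0 (fail-walked)
i=11 'a': node 0→0
i=12 'e': node 0→0
i=13 'd': node 0→4
i=14 'e': node 4→5
i=15 'b': node 5→6
i=16 'b': node 6→7  emit P1@[13:16]
i=17 'c': node 7→1 (fail-walked)
i=18 'd': node 1→2
i=19 'b': node 2→3  emit P0@[17:19],P2@[18:19]
i=20 'c': node 3→1 (fail-walked)
i=21 'd': node 1→2
i=22 'b': node 2→3  emit P0@[20:22],P2@[21:22]
i=23 'a': node 3→0 (fail-walked)
i=24 'd': node 0→4
i=25 'b': node 4→8  emit P2@[24:25]
i=26 'd': node 8→4 (fail-walked)
i=27 'c': node 4→1 (fail-walked)
i=28 'd': node 1→2
i=29 'b': node 2→3  emit P0@[27:29],P2@[28:29]
i=30 'd': node 3→4 (fail-walked)
i=31 'e': node 4→5
i=32 'a': node 5→0 (fail-walked)
i=33 'c': node 0→1
i=34 'b': node 1→0 (fail-walked)
i=35 'b': node 0→0
i=36 'd': node 0→4
i=37 'e': node 4→5
i=38 'b': node 5→6
i=39 'b': node 6→7  emit P1@[36:39]
i=40 'd': node 7→4 (fail-walked)
i=41 'e': node 4→5
i=42 'b': node 5→6
i=43 'b': node 6→7  emit P1@[40:43]
i=44 'c': node 7→1 (fail-walked)
i=45 'c': node 1→1 (fail-walked)
i=46 'd': node 1→2
i=47 'b': node 2→3  emit P0@[45:47],P2@[46:47]
i=48 'b': node 3→0 (fail-walked)
i=49 'a': node 0→0
i=50 'e': node 0→0

All matches (sorted): [[3,2],[9,1],[16,1],[19,0],[19,2],[22,0],[22,2],[25,2],[29,0],[29,2],[39,1],[43,1],[47,0],[47,2]]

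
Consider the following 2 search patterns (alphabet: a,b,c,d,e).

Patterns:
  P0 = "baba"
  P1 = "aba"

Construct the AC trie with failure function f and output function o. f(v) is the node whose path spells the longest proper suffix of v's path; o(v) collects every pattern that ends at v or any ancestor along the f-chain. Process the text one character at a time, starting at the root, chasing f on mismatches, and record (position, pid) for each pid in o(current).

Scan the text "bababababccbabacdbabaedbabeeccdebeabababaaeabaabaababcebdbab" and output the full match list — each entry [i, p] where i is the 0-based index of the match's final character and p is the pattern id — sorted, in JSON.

Build automaton:
Trie (insert patterns):
  n0 'ε': a→5 b→1
  n1 'b': a→2
  n2 'ba': b→3
  n3 'bab': a→4
  n4 'baba': ·  [P0 ends]
  n5 'a': b→6
  n6 'ab': a→7
  n7 'aba': ·  [P1 ends]

BFS fail/out derivation:
  n1('b'): parent n0 fail=0; on 'b' 0 → fail=0;  out ∅∪∅=∅
  n5('a'): parent n0 fail=0; on 'a' 0 → fail=0;  out ∅∪∅=∅
  n2('ba'): parent n1 fail=0; on 'a' 0 → fail=5;  out ∅∪∅=∅
  n6('ab'): parent n5 fail=0; on 'b' 0 → fail=1;  out ∅∪∅=∅
  n3('bab'): parent n2 fail=5; on 'b' 5 → fail=6;  out ∅∪∅=∅
  n7('aba'): parent n6 fail=1; on 'a' 1 → fail=2;  out {1}∪∅={1}
  n4('baba'): parent n3 fail=6; on 'a' 6 → fail=7;  out {0}∪{1}={0,1}

Text stream:
pos 0 'b': at 1
pos 1 'a': at 2
pos 2 'b': at 3
pos 3 'a': at 4  ** P0@[0:3],P1@[1:3]
pos 4 'b': at 3 (fail-walked)
pos 5 'a': at 4  ** P0@[2:5],P1@[3:5]
pos 6 'b': at 3 (fail-walked)
pos 7 'a': at 4  ** P0@[4:7],P1@[5:7]
pos 8 'b': at 3 (fail-walked)
pos 9 'c': at 0 (fail-walked)
pos 10 'c': at 0
pos 11 'b': at 1
pos 12 'a': at 2
pos 13 'b': at 3
pos 14 'a': at 4  ** P0@[11:14],P1@[12:14]
pos 15 'c': at 0 (fail-walked)
pos 16 'd': at 0
pos 17 'b': at 1
pos 18 'a': at 2
pos 19 'b': at 3
pos 20 'a': at 4  ** P0@[17:20],P1@[18:20]
pos 21 'e': at 0 (fail-walked)
pos 22 'd': at 0
pos 23 'b': at 1
pos 24 'a': at 2
pos 25 'b': at 3
pos 26 'e': at 0 (fail-walked)
pos 27 'e': at 0
pos 28 'c': at 0
pos 29 'c': at 0
pos 30 'd': at 0
pos 31 'e': at 0
pos 32 'b': at 1
pos 33 'e': at 0 (fail-walked)
pos 34 'a': at 5
pos 35 'b': at 6
pos 36 'a': at 7  ** P1@[34:36]
pos 37 'b': at 3 (fail-walked)
pos 38 'a': at 4  ** P0@[35:38],P1@[36:38]
pos 39 'b': at 3 (fail-walked)
pos 40 'a': at 4  ** P0@[37:40],P1@[38:40]
pos 41 'a': at 5 (fail-walked)
pos 42 'e': at 0 (fail-walked)
pos 43 'a': at 5
pos 44 'b': at 6
pos 45 'a': at 7  ** P1@[43:45]
pos 46 'a': at 5 (fail-walked)
pos 47 'b': at 6
pos 48 'a': at 7  ** P1@[46:48]
pos 49 'a': at 5 (fail-walked)
pos 50 'b': at 6
pos 51 'a': at 7  ** P1@[49:51]
pos 52 'b': at 3 (fail-walked)
pos 53 'c': at 0 (fail-walked)
pos 54 'e': at 0
pos 55 'b': at 1
pos 56 'd': at 0 (fail-walked)
pos 57 'b': at 1
pos 58 'a': at 2
pos 59 'b': at 3

Matches: [[3,0],[3,1],[5,0],[5,1],[7,0],[7,1],[14,0],[14,1],[20,0],[20,1],[36,1],[38,0],[38,1],[40,0],[40,1],[45,1],[48,1],[51,1]]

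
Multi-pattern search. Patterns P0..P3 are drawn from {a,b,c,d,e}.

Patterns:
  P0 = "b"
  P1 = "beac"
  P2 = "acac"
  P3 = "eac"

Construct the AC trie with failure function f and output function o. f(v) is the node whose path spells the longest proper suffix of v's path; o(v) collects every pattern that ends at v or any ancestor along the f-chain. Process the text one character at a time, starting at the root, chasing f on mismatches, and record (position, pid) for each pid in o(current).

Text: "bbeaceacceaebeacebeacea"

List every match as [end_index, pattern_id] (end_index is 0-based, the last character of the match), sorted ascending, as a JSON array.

Construct AC machine:
Trie nodes:
  n0 'ε': a→5 b→1 e→9
  n1 'b': e→2  [P0 ends]
  n2 'be': a→3
  n3 'bea': c→4
  n4 'beac': ·  [P1 ends]
  n5 'a': c→6
  n6 'ac': a→7
  n7 'aca': c→8
  n8 'acac': ·  [P2 ends]
  n9 'e': a→10
  n10 'ea': c→11
  n11 'eac': ·  [P3 ends]

BFS fail/out derivation:
  fail(1) 'b': from fail(0)=0 chase 'b': 0 ⇒ 0;  out={0}∪out(0)={0}
  fail(5) 'a': from fail(0)=0 chase 'a': 0 ⇒ 0;  out=∅∪out(0)=∅
  fail(9) 'e': from fail(0)=0 chase 'e': 0 ⇒ 0;  out=∅∪out(0)=∅
  fail(2) 'be': from fail(1)=0 chase 'e': 0 ⇒ 9;  out=∅∪out(9)=∅
  fail(6) 'ac': from fail(5)=0 chase 'c': 0 ⇒ 0;  out=∅∪out(0)=∅
  fail(10) 'ea': from fail(9)=0 chase 'a': 0 ⇒ 5;  out=∅∪out(5)=∅
  fail(3) 'bea': from fail(2)=9 chase 'a': 9 ⇒ 10;  out=∅∪out(10)=∅
  fail(7) 'aca': from fail(6)=0 chase 'a': 0 ⇒ 5;  out=∅∪out(5)=∅
  fail(11) 'eac': from fail(10)=5 chase 'c': 5 ⇒ 6;  out={3}∪out(6)={3}
  fail(4) 'beac': from fail(3)=10 chase 'c': 10 ⇒ 11;  out={1}∪out(11)={1,3}
  fail(8) 'acac': from fail(7)=5 chase 'c': 5 ⇒ 6;  out={2}∪out(6)={2}

Scan:
i=0 'b': node 0→1  → match P0@[0:0]
i=1 'b': node 1→1 (fail-walked)  → match P0@[1:1]
i=2 'e': node 1→2
i=3 'a': node 2→3
i=4 'c': node 3→4  → match P1@[1:4],P3@[2:4]
i=5 'e': node 4→9 (fail-walked)
i=6 'a': node 9→10
i=7 'c': node 10→11  → match P3@[5:7]
i=8 'c': node 11→0 (fail-walked)
i=9 'e': node 0→9
i=10 'a': node 9→10
i=11 'e': node 10→9 (fail-walked)
i=12 'b': node 9→1 (fail-walked)  → match P0@[12:12]
i=13 'e': node 1→2
i=14 'a': node 2→3
i=15 'c': node 3→4  → match P1@[12:15],P3@[13:15]
i=16 'e': node 4→9 (fail-walked)
i=17 'b': node 9→1 (fail-walked)  → match P0@[17:17]
i=18 'e': node 1→2
i=19 'a': node 2→3
i=20 'c': node 3→4  → match P1@[17:20],P3@[18:20]
i=21 'e': node 4→9 (fail-walked)
i=22 'a': node 9→10

All matches (sorted): [[0,0],[1,0],[4,1],[4,3],[7,3],[12,0],[15,1],[15,3],[17,0],[20,1],[20,3]]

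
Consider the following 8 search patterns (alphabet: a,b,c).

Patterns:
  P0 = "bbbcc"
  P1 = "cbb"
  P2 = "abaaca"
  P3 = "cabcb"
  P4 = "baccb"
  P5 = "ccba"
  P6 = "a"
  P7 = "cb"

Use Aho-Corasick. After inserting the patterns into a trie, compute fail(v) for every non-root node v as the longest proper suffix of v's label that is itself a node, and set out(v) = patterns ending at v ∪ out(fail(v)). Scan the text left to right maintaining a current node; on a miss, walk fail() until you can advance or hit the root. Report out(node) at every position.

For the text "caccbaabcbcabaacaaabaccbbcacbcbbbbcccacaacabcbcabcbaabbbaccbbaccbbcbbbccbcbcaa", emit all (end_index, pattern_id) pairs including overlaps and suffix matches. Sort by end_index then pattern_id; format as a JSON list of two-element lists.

Build automaton:
Trie nodes:
  0='ε' goto a→9 b→1 c→6
  1='b' goto a→19 b→2
  2='bb' goto b→3
  3='bbb' goto c→4
  4='bbbc' goto c→5
  5='bbbcc' goto ·  ←P0
  6='c' goto a→15 b→7 c→23
  7='cb' goto b→8  ←P7
  8='cbb' goto ·  ←P1
  9='a' goto b→10  ←P6
  10='ab' goto a→11
  11='aba' goto a→12
  12='abaa' goto c→13
  13='abaac' goto a→14
  14='abaaca' goto ·  ←P2
  15='ca' goto b→16
  16='cab' goto c→17
  17='cabc' goto b→18
  18='cabcb' goto ·  ←P3
  19='ba' goto c→20
  20='bac' goto c→21
  21='bacc' goto b→22
  22='baccb' goto ·  ←P4
  23='cc' goto b→24
  24='ccb' goto a→25
  25='ccba' goto ·  ←P5

BFS fail/out derivation:
  fail(1) 'b': from fail(0)=0 chase 'b': 0 ⇒ 0;  out=∅∪out(0)=∅
  fail(6) 'c': from fail(0)=0 chase 'c': 0 ⇒ 0;  out=∅∪out(0)=∅
  fail(9) 'a': from fail(0)=0 chase 'a': 0 ⇒ 0;  out={6}∪out(0)={6}
  fail(2) 'bb': from fail(1)=0 chase 'b': 0 ⇒ 1;  out=∅∪out(1)=∅
  fail(7) 'cb': from fail(6)=0 chase 'b': 0 ⇒ 1;  out={7}∪out(1)={7}
  fail(10) 'ab': from fail(9)=0 chase 'b': 0 ⇒ 1;  out=∅∪out(1)=∅
  fail(15) 'ca': from fail(6)=0 chase 'a': 0 ⇒ 9;  out=∅∪out(9)={6}
  fail(19) 'ba': from fail(1)=0 chase 'a': 0 ⇒ 9;  out=∅∪out(9)={6}
  fail(23) 'cc': from fail(6)=0 chase 'c': 0 ⇒ 6;  out=∅∪out(6)=∅
  fail(3) 'bbb': from fail(2)=1 chase 'b': 1 ⇒ 2;  out=∅∪out(2)=∅
  fail(8) 'cbb': from fail(7)=1 chase 'b': 1 ⇒ 2;  out={1}∪out(2)={1}
  fail(11) 'aba': from fail(10)=1 chase 'a': 1 ⇒ 19;  out=∅∪out(19)={6}
  fail(16) 'cab': from fail(15)=9 chase 'b': 9 ⇒ 10;  out=∅∪out(10)=∅
  fail(20) 'bac': from fail(19)=9 chase 'c': 9→0 ⇒ 6;  out=∅∪out(6)=∅
  fail(24) 'ccb': from fail(23)=6 chase 'b': 6 ⇒ 7;  out=∅∪out(7)={7}
  fail(4) 'bbbc': from fail(3)=2 chase 'c': 2→1→0 ⇒ 6;  out=∅∪out(6)=∅
  fail(12) 'abaa': from fail(11)=19 chase 'a': 19→9→0 ⇒ 9;  out=∅∪out(9)={6}
  fail(17) 'cabc': from fail(16)=10 chase 'c': 10→1→0 ⇒ 6;  out=∅∪out(6)=∅
  fail(21) 'bacc': from fail(20)=6 chase 'c': 6 ⇒ 23;  out=∅∪out(23)=∅
  fail(25) 'ccba': from fail(24)=7 chase 'a': 7→1 ⇒ 19;  out={5}∪out(19)={5,6}
  fail(5) 'bbbcc': from fail(4)=6 chase 'c': 6 ⇒ 23;  out={0}∪out(23)={0}
  fail(13) 'abaac': from fail(12)=9 chase 'c': 9→0 ⇒ 6;  out=∅∪out(6)=∅
  fail(18) 'cabcb': from fail(17)=6 chase 'b': 6 ⇒ 7;  out={3}∪out(7)={3,7}
  fail(22) 'baccb': from fail(21)=23 chase 'b': 23 ⇒ 24;  out={4}∪out(24)={4,7}
  fail(14) 'abaaca': from fail(13)=6 chase 'a': 6 ⇒ 15;  out={2}∪out(15)={2,6}

Scan:
pos 0 'c': at 6
pos 1 'a': at 15  → match P6@[1:1]
pos 2 'c': at 6 (fail-walked)
pos 3 'c': at 23
pos 4 'b': at 24  → match P7@[3:4]
pos 5 'a': at 25  → match P5@[2:5],P6@[5:5]
pos 6 'a': at 9 (fail-walked)  → match P6@[6:6]
pos 7 'b': at 10
pos 8 'c': at 6 (fail-walked)
pos 9 'b': at 7  → match P7@[8:9]
pos 10 'c': at 6 (fail-walked)
pos 11 'a': at 15  → match P6@[11:11]
pos 12 'b': at 16
pos 13 'a': at 11 (fail-walked)  → match P6@[13:13]
pos 14 'a': at 12  → match P6@[14:14]
pos 15 'c': at 13
pos 16 'a': at 14  → match P2@[11:16],P6@[16:16]
pos 17 'a': at 9 (fail-walked)  → match P6@[17:17]
pos 18 'a': at 9 (fail-walked)  → match P6@[18:18]
pos 19 'b': at 10
pos 20 'a': at 11  → match P6@[20:20]
pos 21 'c': at 20 (fail-walked)
pos 22 'c': at 21
pos 23 'b': at 22  → match P4@[19:23],P7@[22:23]
pos 24 'b': at 8 (fail-walked)  → match P1@[22:24]
pos 25 'c': at 6 (fail-walked)
pos 26 'a': at 15  → match P6@[26:26]
pos 27 'c': at 6 (fail-walked)
pos 28 'b': at 7  → match P7@[27:28]
pos 29 'c': at 6 (fail-walked)
pos 30 'b': at 7  → match P7@[29:30]
pos 31 'b': at 8  → match P1@[29:31]
pos 32 'b': at 3 (fail-walked)
pos 33 'b': at 3 (fail-walked)
pos 34 'c': at 4
pos 35 'c': at 5  → match P0@[31:35]
pos 36 'c': at 23 (fail-walked)
pos 37 'a': at 15 (fail-walked)  → match P6@[37:37]
pos 38 'c': at 6 (fail-walked)
pos 39 'a': at 15  → match P6@[39:39]
pos 40 'a': at 9 (fail-walked)  → match P6@[40:40]
pos 41 'c': at 6 (fail-walked)
pos 42 'a': at 15  → match P6@[42:42]
pos 43 'b': at 16
pos 44 'c': at 17
pos 45 'b': at 18  → match P3@[41:45],P7@[44:45]
pos 46 'c': at 6 (fail-walked)
pos 47 'a': at 15  → match P6@[47:47]
pos 48 'b': at 16
pos 49 'c': at 17
pos 50 'b': at 18  → match P3@[46:50],P7@[49:50]
pos 51 'a': at 19 (fail-walked)  → match P6@[51:51]
pos 52 'a': at 9 (fail-walked)  → match P6@[52:52]
pos 53 'b': at 10
pos 54 'b': at 2 (fail-walked)
pos 55 'b': at 3
pos 56 'a': at 19 (fail-walked)  → match P6@[56:56]
pos 57 'c': at 20
pos 58 'c': at 21
pos 59 'b': at 22  → match P4@[55:59],P7@[58:59]
pos 60 'b': at 8 (fail-walked)  → match P1@[58:60]
pos 61 'a': at 19 (fail-walked)  → match P6@[61:61]
pos 62 'c': at 20
pos 63 'c': at 21
pos 64 'b': at 22  → match P4@[60:64],P7@[63:64]
pos 65 'b': at 8 (fail-walked)  → match P1@[63:65]
pos 66 'c': at 6 (fail-walked)
pos 67 'b': at 7  → match P7@[66:67]
pos 68 'b': at 8  → match P1@[66:68]
pos 69 'b': at 3 (fail-walked)
pos 70 'c': at 4
pos 71 'c': at 5  → match P0@[67:71]
pos 72 'b': at 24 (fail-walked)  → match P7@[71:72]
pos 73 'c': at 6 (fail-walked)
pos 74 'b': at 7  → match P7@[73:74]
pos 75 'c': at 6 (fail-walked)
pos 76 'a': at 15  → match P6@[76:76]
pos 77 'a': at 9 (fail-walked)  → match P6@[77:77]

All matches (sorted): [[1,6],[4,7],[5,5],[5,6],[6,6],[9,7],[11,6],[13,6],[14,6],[16,2],[16,6],[17,6],[18,6],[20,6],[23,4],[23,7],[24,1],[26,6],[28,7],[30,7],[31,1],[35,0],[37,6],[39,6],[40,6],[42,6],[45,3],[45,7],[47,6],[50,3],[50,7],[51,6],[52,6],[56,6],[59,4],[59,7],[60,1],[61,6],[64,4],[64,7],[65,1],[67,7],[68,1],[71,0],[72,7],[74,7],[76,6],[77,6]]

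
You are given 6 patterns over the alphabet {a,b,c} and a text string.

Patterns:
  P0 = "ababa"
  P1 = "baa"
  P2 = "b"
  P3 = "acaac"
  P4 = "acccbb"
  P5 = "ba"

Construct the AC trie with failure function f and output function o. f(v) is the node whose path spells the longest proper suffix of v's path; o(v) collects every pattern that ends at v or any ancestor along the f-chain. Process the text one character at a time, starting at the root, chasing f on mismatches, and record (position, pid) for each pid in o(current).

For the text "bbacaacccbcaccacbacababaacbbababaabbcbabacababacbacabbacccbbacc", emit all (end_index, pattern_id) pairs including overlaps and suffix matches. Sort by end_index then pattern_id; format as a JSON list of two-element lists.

Build:
Trie nodes:
  0='ε' goto a→1 b→6
  1='a' goto b→2 c→9
  2='ab' goto a→3
  3='aba' goto b→4
  4='abab' goto a→5
  5='ababa' goto ·  [P0 ends]
  6='b' goto a→7  [P2 ends]
  7='ba' goto a→8  [P5 ends]
  8='baa' goto ·  [P1 ends]
  9='ac' goto a→10 c→13
  10='aca' goto a→11
  11='acaa' goto c→12
  12='acaac' goto ·  [P3 ends]
  13='acc' goto c→14
  14='accc' goto b→15
  15='acccb' goto b→16
  16='acccbb' goto ·  [P4 ends]

BFS fail/out derivation:
  fail(1) 'a': from fail(0)=0 chase 'a': 0 ⇒ 0;  out=∅∪out(0)=∅
  fail(6) 'b': from fail(0)=0 chase 'b': 0 ⇒ 0;  out={2}∪out(0)={2}
  fail(2) 'ab': from fail(1)=0 chase 'b': 0 ⇒ 6;  out=∅∪out(6)={2}
  fail(7) 'ba': from fail(6)=0 chase 'a': 0 ⇒ 1;  out={5}∪out(1)={5}
  fail(9) 'ac': from fail(1)=0 chase 'c': 0 ⇒ 0;  out=∅∪out(0)=∅
  fail(3) 'aba': from fail(2)=6 chase 'a': 6 ⇒ 7;  out=∅∪out(7)={5}
  fail(8) 'baa': from fail(7)=1 chase 'a': 1→0 ⇒ 1;  out={1}∪out(1)={1}
  fail(10) 'aca': from fail(9)=0 chase 'a': 0 ⇒ 1;  out=∅∪out(1)=∅
  fail(13) 'acc': from fail(9)=0 chase 'c': 0 ⇒ 0;  out=∅∪out(0)=∅
  fail(4) 'abab': from fail(3)=7 chase 'b': 7→1 ⇒ 2;  out=∅∪out(2)={2}
  fail(11) 'acaa': from fail(10)=1 chase 'a': 1→0 ⇒ 1;  out=∅∪out(1)=∅
  fail(14) 'accc': from fail(13)=0 chase 'c': 0 ⇒ 0;  out=∅∪out(0)=∅
  fail(5) 'ababa': from fail(4)=2 chase 'a': 2 ⇒ 3;  out={0}∪out(3)={0,5}
  fail(12) 'acaac': from fail(11)=1 chase 'c': 1 ⇒ 9;  out={3}∪out(9)={3}
  fail(15) 'acccb': from fail(14)=0 chase 'b': 0 ⇒ 6;  out=∅∪out(6)={2}
  fail(16) 'acccbb': from fail(15)=6 chase 'b': 6→0 ⇒ 6;  out={4}∪out(6)={2,4}

Run:
i=0 'b': node 0→6  emit P2@[0:0]
i=1 'b': node 6→6 (via fail)  emit P2@[1:1]
i=2 'a': node 6→7  emit P5@[1:2]
i=3 'c': node 7→9 (via fail)
i=4 'a': node 9→10
i=5 'a': node 10→11
i=6 'c': node 11→12  emit P3@[2:6]
i=7 'c': node 12→13 (via fail)
i=8 'c': node 13→14
i=9 'b': node 14→15  emit P2@[9:9]
i=10 'c': node 15→0 (via fail)
i=11 'a': node 0→1
i=12 'c': node 1→9
i=13 'c': node 9→13
i=14 'a': node 13→1 (via fail)
i=15 'c': node 1→9
i=16 'b': node 9→6 (via fail)  emit P2@[16:16]
i=17 'a': node 6→7  emit P5@[16:17]
i=18 'c': node 7→9 (via fail)
i=19 'a': node 9→10
i=20 'b': node 10→2 (via fail)  emit P2@[20:20]
i=21 'a': node 2→3  emit P5@[20:21]
i=22 'b': node 3→4  emit P2@[22:22]
i=23 'a': node 4→5  emit P0@[19:23],P5@[22:23]
i=24 'a': node 5→8 (via fail)  emit P1@[22:24]
i=25 'c': node 8→9 (via fail)
i=26 'b': node 9→6 (via fail)  emit P2@[26:26]
i=27 'b': node 6→6 (via fail)  emit P2@[27:27]
i=28 'a': node 6→7  emit P5@[27:28]
i=29 'b': node 7→2 (via fail)  emit P2@[29:29]
i=30 'a': node 2→3  emit P5@[29:30]
i=31 'b': node 3→4  emit P2@[31:31]
i=32 'a': node 4→5  emit P0@[28:32],P5@[31:32]
i=33 'a': node 5→8 (via fail)  emit P1@[31:33]
i=34 'b': node 8→2 (via fail)  emit P2@[34:34]
i=35 'b': node 2→6 (via fail)  emit P2@[35:35]
i=36 'c': node 6→0 (via fail)
i=37 'b': node 0→6  emit P2@[37:37]
i=38 'a': node 6→7  emit P5@[37:38]
i=39 'b': node 7→2 (via fail)  emit P2@[39:39]
i=40 'a': node 2→3  emit P5@[39:40]
i=41 'c': node 3→9 (via fail)
i=42 'a': node 9→10
i=43 'b': node 10→2 (via fail)  emit P2@[43:43]
i=44 'a': node 2→3  emit P5@[43:44]
i=45 'b': node 3→4  emit P2@[45:45]
i=46 'a': node 4→5  emit P0@[42:46],P5@[45:46]
i=47 'c': node 5→9 (via fail)
i=48 'b': node 9→6 (via fail)  emit P2@[48:48]
i=49 'a': node 6→7  emit P5@[48:49]
i=50 'c': node 7→9 (via fail)
i=51 'a': node 9→10
i=52 'b': node 10→2 (via fail)  emit P2@[52:52]
i=53 'b': node 2→6 (via fail)  emit P2@[53:53]
i=54 'a': node 6→7  emit P5@[53:54]
i=55 'c': node 7→9 (via fail)
i=56 'c': node 9→13
i=57 'c': node 13→14
i=58 'b': node 14→15  emit P2@[58:58]
i=59 'b': node 15→16  emit P2@[59:59],P4@[54:59]
i=60 'a': node 16→7 (via fail)  emit P5@[59:60]
i=61 'c': node 7→9 (via fail)
i=62 'c': node 9→13

Result: [[0,2],[1,2],[2,5],[6,3],[9,2],[16,2],[17,5],[20,2],[21,5],[22,2],[23,0],[23,5],[24,1],[26,2],[27,2],[28,5],[29,2],[30,5],[31,2],[32,0],[32,5],[33,1],[34,2],[35,2],[37,2],[38,5],[39,2],[40,5],[43,2],[44,5],[45,2],[46,0],[46,5],[48,2],[49,5],[52,2],[53,2],[54,5],[58,2],[59,2],[59,4],[60,5]]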